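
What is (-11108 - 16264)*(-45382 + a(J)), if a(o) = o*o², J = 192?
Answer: -192493754232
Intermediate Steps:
a(o) = o³
(-11108 - 16264)*(-45382 + a(J)) = (-11108 - 16264)*(-45382 + 192³) = -27372*(-45382 + 7077888) = -27372*7032506 = -192493754232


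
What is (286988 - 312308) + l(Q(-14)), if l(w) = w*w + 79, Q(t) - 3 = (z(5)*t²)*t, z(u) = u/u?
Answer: 7487840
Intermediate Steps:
z(u) = 1
Q(t) = 3 + t³ (Q(t) = 3 + (1*t²)*t = 3 + t²*t = 3 + t³)
l(w) = 79 + w² (l(w) = w² + 79 = 79 + w²)
(286988 - 312308) + l(Q(-14)) = (286988 - 312308) + (79 + (3 + (-14)³)²) = -25320 + (79 + (3 - 2744)²) = -25320 + (79 + (-2741)²) = -25320 + (79 + 7513081) = -25320 + 7513160 = 7487840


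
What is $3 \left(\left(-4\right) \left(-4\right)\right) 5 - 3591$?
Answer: $-3351$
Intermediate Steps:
$3 \left(\left(-4\right) \left(-4\right)\right) 5 - 3591 = 3 \cdot 16 \cdot 5 - 3591 = 48 \cdot 5 - 3591 = 240 - 3591 = -3351$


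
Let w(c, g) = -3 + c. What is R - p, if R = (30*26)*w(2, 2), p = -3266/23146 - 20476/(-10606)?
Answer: -675770245/864389 ≈ -781.79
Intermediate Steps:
p = 1546825/864389 (p = -3266*1/23146 - 20476*(-1/10606) = -23/163 + 10238/5303 = 1546825/864389 ≈ 1.7895)
R = -780 (R = (30*26)*(-3 + 2) = 780*(-1) = -780)
R - p = -780 - 1*1546825/864389 = -780 - 1546825/864389 = -675770245/864389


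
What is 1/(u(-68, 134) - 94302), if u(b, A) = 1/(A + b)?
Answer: -66/6223931 ≈ -1.0604e-5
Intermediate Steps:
1/(u(-68, 134) - 94302) = 1/(1/(134 - 68) - 94302) = 1/(1/66 - 94302) = 1/(-6223931/66) = -66/6223931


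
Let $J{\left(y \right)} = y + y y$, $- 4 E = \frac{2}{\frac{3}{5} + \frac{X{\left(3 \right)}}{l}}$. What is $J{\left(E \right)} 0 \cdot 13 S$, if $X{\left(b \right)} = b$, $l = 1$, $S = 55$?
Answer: $0$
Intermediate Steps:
$E = - \frac{5}{36}$ ($E = - \frac{2 \frac{1}{\frac{3}{5} + \frac{3}{1}}}{4} = - \frac{2 \frac{1}{3 \cdot \frac{1}{5} + 3 \cdot 1}}{4} = - \frac{2 \frac{1}{\frac{3}{5} + 3}}{4} = - \frac{2 \frac{1}{\frac{18}{5}}}{4} = - \frac{2 \cdot \frac{5}{18}}{4} = \left(- \frac{1}{4}\right) \frac{5}{9} = - \frac{5}{36} \approx -0.13889$)
$J{\left(y \right)} = y + y^{2}$
$J{\left(E \right)} 0 \cdot 13 S = - \frac{5 \left(1 - \frac{5}{36}\right)}{36} \cdot 0 \cdot 13 \cdot 55 = \left(- \frac{5}{36}\right) \frac{31}{36} \cdot 0 \cdot 55 = \left(- \frac{155}{1296}\right) 0 \cdot 55 = 0 \cdot 55 = 0$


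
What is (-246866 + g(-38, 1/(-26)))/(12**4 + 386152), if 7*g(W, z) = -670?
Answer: -432183/712054 ≈ -0.60695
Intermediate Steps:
g(W, z) = -670/7 (g(W, z) = (1/7)*(-670) = -670/7)
(-246866 + g(-38, 1/(-26)))/(12**4 + 386152) = (-246866 - 670/7)/(12**4 + 386152) = -1728732/(7*(20736 + 386152)) = -1728732/7/406888 = -1728732/7*1/406888 = -432183/712054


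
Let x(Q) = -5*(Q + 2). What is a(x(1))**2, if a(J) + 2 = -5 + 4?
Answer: 9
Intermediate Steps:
x(Q) = -10 - 5*Q (x(Q) = -5*(2 + Q) = -10 - 5*Q)
a(J) = -3 (a(J) = -2 + (-5 + 4) = -2 - 1 = -3)
a(x(1))**2 = (-3)**2 = 9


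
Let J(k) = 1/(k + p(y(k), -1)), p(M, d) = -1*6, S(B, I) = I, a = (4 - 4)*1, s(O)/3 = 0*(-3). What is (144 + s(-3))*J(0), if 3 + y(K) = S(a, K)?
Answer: -24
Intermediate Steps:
s(O) = 0 (s(O) = 3*(0*(-3)) = 3*0 = 0)
a = 0 (a = 0*1 = 0)
y(K) = -3 + K
p(M, d) = -6
J(k) = 1/(-6 + k) (J(k) = 1/(k - 6) = 1/(-6 + k))
(144 + s(-3))*J(0) = (144 + 0)/(-6 + 0) = 144/(-6) = 144*(-1/6) = -24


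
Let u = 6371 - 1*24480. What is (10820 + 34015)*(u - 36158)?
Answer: -2433060945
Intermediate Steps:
u = -18109 (u = 6371 - 24480 = -18109)
(10820 + 34015)*(u - 36158) = (10820 + 34015)*(-18109 - 36158) = 44835*(-54267) = -2433060945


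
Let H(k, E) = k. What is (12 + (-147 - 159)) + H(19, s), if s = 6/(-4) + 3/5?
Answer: -275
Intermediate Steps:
s = -9/10 (s = 6*(-1/4) + 3*(1/5) = -3/2 + 3/5 = -9/10 ≈ -0.90000)
(12 + (-147 - 159)) + H(19, s) = (12 + (-147 - 159)) + 19 = (12 - 306) + 19 = -294 + 19 = -275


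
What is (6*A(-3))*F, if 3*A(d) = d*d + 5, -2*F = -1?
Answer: 14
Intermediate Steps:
F = 1/2 (F = -1/2*(-1) = 1/2 ≈ 0.50000)
A(d) = 5/3 + d**2/3 (A(d) = (d*d + 5)/3 = (d**2 + 5)/3 = (5 + d**2)/3 = 5/3 + d**2/3)
(6*A(-3))*F = (6*(5/3 + (1/3)*(-3)**2))*(1/2) = (6*(5/3 + (1/3)*9))*(1/2) = (6*(5/3 + 3))*(1/2) = (6*(14/3))*(1/2) = 28*(1/2) = 14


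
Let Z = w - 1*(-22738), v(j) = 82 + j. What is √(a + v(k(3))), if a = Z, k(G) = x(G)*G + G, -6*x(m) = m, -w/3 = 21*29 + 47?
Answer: √83414/2 ≈ 144.41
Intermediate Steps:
w = -1968 (w = -3*(21*29 + 47) = -3*(609 + 47) = -3*656 = -1968)
x(m) = -m/6
k(G) = G - G²/6 (k(G) = (-G/6)*G + G = -G²/6 + G = G - G²/6)
Z = 20770 (Z = -1968 - 1*(-22738) = -1968 + 22738 = 20770)
a = 20770
√(a + v(k(3))) = √(20770 + (82 + (⅙)*3*(6 - 1*3))) = √(20770 + (82 + (⅙)*3*(6 - 3))) = √(20770 + (82 + (⅙)*3*3)) = √(20770 + (82 + 3/2)) = √(20770 + 167/2) = √(41707/2) = √83414/2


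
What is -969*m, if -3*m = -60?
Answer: -19380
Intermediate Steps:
m = 20 (m = -1/3*(-60) = 20)
-969*m = -969*20 = -19380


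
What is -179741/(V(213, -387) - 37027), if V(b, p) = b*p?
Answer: 179741/119458 ≈ 1.5046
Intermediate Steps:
-179741/(V(213, -387) - 37027) = -179741/(213*(-387) - 37027) = -179741/(-82431 - 37027) = -179741/(-119458) = -179741*(-1/119458) = 179741/119458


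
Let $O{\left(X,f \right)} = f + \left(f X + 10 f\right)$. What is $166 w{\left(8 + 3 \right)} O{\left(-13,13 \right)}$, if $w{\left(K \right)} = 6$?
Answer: $-25896$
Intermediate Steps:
$O{\left(X,f \right)} = 11 f + X f$ ($O{\left(X,f \right)} = f + \left(X f + 10 f\right) = f + \left(10 f + X f\right) = 11 f + X f$)
$166 w{\left(8 + 3 \right)} O{\left(-13,13 \right)} = 166 \cdot 6 \cdot 13 \left(11 - 13\right) = 996 \cdot 13 \left(-2\right) = 996 \left(-26\right) = -25896$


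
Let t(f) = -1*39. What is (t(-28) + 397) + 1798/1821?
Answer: 653716/1821 ≈ 358.99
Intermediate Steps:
t(f) = -39
(t(-28) + 397) + 1798/1821 = (-39 + 397) + 1798/1821 = 358 + 1798*(1/1821) = 358 + 1798/1821 = 653716/1821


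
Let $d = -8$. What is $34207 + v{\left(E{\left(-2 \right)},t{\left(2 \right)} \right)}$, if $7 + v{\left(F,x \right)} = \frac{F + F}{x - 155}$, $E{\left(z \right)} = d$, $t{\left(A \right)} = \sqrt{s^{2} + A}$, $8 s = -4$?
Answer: $\frac{10499432}{307} \approx 34200.0$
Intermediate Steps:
$s = - \frac{1}{2}$ ($s = \frac{1}{8} \left(-4\right) = - \frac{1}{2} \approx -0.5$)
$t{\left(A \right)} = \sqrt{\frac{1}{4} + A}$ ($t{\left(A \right)} = \sqrt{\left(- \frac{1}{2}\right)^{2} + A} = \sqrt{\frac{1}{4} + A}$)
$E{\left(z \right)} = -8$
$v{\left(F,x \right)} = -7 + \frac{2 F}{-155 + x}$ ($v{\left(F,x \right)} = -7 + \frac{F + F}{x - 155} = -7 + \frac{2 F}{-155 + x}$)
$34207 + v{\left(E{\left(-2 \right)},t{\left(2 \right)} \right)} = 34207 + \frac{1085 - 7 \frac{\sqrt{1 + 4 \cdot 2}}{2} + 2 \left(-8\right)}{-155 + \frac{\sqrt{1 + 4 \cdot 2}}{2}} = 34207 + \frac{1085 - 7 \frac{\sqrt{1 + 8}}{2} - 16}{-155 + \frac{\sqrt{1 + 8}}{2}} = 34207 + \frac{1085 - 7 \frac{\sqrt{9}}{2} - 16}{-155 + \frac{\sqrt{9}}{2}} = 34207 + \frac{1085 - 7 \cdot \frac{1}{2} \cdot 3 - 16}{-155 + \frac{1}{2} \cdot 3} = 34207 + \frac{1085 - \frac{21}{2} - 16}{-155 + \frac{3}{2}} = 34207 + \frac{1085 - \frac{21}{2} - 16}{- \frac{307}{2}} = 34207 - \frac{2117}{307} = \frac{10499432}{307}$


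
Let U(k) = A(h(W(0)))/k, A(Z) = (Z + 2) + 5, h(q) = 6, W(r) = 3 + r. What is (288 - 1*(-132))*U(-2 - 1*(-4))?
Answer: 2730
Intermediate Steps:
A(Z) = 7 + Z (A(Z) = (2 + Z) + 5 = 7 + Z)
U(k) = 13/k (U(k) = (7 + 6)/k = 13/k)
(288 - 1*(-132))*U(-2 - 1*(-4)) = (288 - 1*(-132))*(13/(-2 - 1*(-4))) = (288 + 132)*(13/(-2 + 4)) = 420*(13/2) = 2730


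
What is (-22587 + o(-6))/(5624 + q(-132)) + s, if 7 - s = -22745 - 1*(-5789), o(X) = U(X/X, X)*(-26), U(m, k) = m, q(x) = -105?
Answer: 93596184/5519 ≈ 16959.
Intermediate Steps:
o(X) = -26 (o(X) = (X/X)*(-26) = 1*(-26) = -26)
s = 16963 (s = 7 - (-22745 - 1*(-5789)) = 7 - (-22745 + 5789) = 7 - 1*(-16956) = 7 + 16956 = 16963)
(-22587 + o(-6))/(5624 + q(-132)) + s = (-22587 - 26)/(5624 - 105) + 16963 = -22613/5519 + 16963 = 93596184/5519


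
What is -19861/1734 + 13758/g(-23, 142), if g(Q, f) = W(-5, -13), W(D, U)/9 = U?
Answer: -2908901/22542 ≈ -129.04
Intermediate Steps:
W(D, U) = 9*U
g(Q, f) = -117 (g(Q, f) = 9*(-13) = -117)
-19861/1734 + 13758/g(-23, 142) = -19861/1734 + 13758/(-117) = -19861*1/1734 + 13758*(-1/117) = -19861/1734 - 4586/39 = -2908901/22542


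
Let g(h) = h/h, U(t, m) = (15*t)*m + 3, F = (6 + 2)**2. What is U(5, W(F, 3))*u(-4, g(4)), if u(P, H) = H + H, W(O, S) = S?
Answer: 456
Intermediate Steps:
F = 64 (F = 8**2 = 64)
U(t, m) = 3 + 15*m*t (U(t, m) = 15*m*t + 3 = 3 + 15*m*t)
g(h) = 1
u(P, H) = 2*H
U(5, W(F, 3))*u(-4, g(4)) = (3 + 15*3*5)*(2*1) = (3 + 225)*2 = 228*2 = 456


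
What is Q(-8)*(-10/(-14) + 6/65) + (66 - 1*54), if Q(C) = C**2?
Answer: 28948/455 ≈ 63.622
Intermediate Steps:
Q(-8)*(-10/(-14) + 6/65) + (66 - 1*54) = (-8)**2*(-10/(-14) + 6/65) + (66 - 1*54) = 64*(-10*(-1/14) + 6*(1/65)) + (66 - 54) = 64*(5/7 + 6/65) + 12 = 64*(367/455) + 12 = 23488/455 + 12 = 28948/455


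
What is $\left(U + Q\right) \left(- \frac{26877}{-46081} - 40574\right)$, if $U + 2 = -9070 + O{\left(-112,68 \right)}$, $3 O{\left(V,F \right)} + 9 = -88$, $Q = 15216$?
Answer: $- \frac{34280282417695}{138243} \approx -2.4797 \cdot 10^{8}$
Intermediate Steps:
$O{\left(V,F \right)} = - \frac{97}{3}$ ($O{\left(V,F \right)} = -3 + \frac{1}{3} \left(-88\right) = -3 - \frac{88}{3} = - \frac{97}{3}$)
$U = - \frac{27313}{3}$ ($U = -2 - \frac{27307}{3} = - \frac{27313}{3} \approx -9104.3$)
$\left(U + Q\right) \left(- \frac{26877}{-46081} - 40574\right) = \left(- \frac{27313}{3} + 15216\right) \left(- \frac{26877}{-46081} - 40574\right) = \frac{18335 \left(\left(-26877\right) \left(- \frac{1}{46081}\right) - 40574\right)}{3} = \frac{18335 \left(\frac{26877}{46081} - 40574\right)}{3} = \frac{18335}{3} \left(- \frac{1869663617}{46081}\right) = - \frac{34280282417695}{138243}$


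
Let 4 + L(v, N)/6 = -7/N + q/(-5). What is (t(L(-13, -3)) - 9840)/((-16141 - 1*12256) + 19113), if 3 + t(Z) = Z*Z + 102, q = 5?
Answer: 9485/9284 ≈ 1.0217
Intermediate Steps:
L(v, N) = -30 - 42/N (L(v, N) = -24 + 6*(-7/N + 5/(-5)) = -24 + 6*(-7/N + 5*(-1/5)) = -24 + 6*(-7/N - 1) = -24 + 6*(-1 - 7/N) = -24 + (-6 - 42/N) = -30 - 42/N)
t(Z) = 99 + Z**2 (t(Z) = -3 + (Z*Z + 102) = -3 + (Z**2 + 102) = -3 + (102 + Z**2) = 99 + Z**2)
(t(L(-13, -3)) - 9840)/((-16141 - 1*12256) + 19113) = ((99 + (-30 - 42/(-3))**2) - 9840)/((-16141 - 1*12256) + 19113) = ((99 + (-30 - 42*(-1/3))**2) - 9840)/((-16141 - 12256) + 19113) = ((99 + (-30 + 14)**2) - 9840)/(-28397 + 19113) = ((99 + (-16)**2) - 9840)/(-9284) = ((99 + 256) - 9840)*(-1/9284) = (355 - 9840)*(-1/9284) = -9485*(-1/9284) = 9485/9284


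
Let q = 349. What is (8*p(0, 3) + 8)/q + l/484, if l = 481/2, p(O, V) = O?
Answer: 175613/337832 ≈ 0.51982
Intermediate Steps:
l = 481/2 (l = 481*(½) = 481/2 ≈ 240.50)
(8*p(0, 3) + 8)/q + l/484 = (8*0 + 8)/349 + (481/2)/484 = (0 + 8)*(1/349) + (481/2)*(1/484) = 8*(1/349) + 481/968 = 8/349 + 481/968 = 175613/337832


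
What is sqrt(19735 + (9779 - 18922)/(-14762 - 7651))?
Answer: 23*sqrt(18740898906)/22413 ≈ 140.48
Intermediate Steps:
sqrt(19735 + (9779 - 18922)/(-14762 - 7651)) = sqrt(19735 - 9143/(-22413)) = sqrt(19735 - 9143*(-1/22413)) = sqrt(19735 + 9143/22413) = sqrt(442329698/22413) = 23*sqrt(18740898906)/22413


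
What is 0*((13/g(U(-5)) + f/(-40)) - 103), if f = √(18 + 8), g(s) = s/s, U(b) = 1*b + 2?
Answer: 0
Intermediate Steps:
U(b) = 2 + b (U(b) = b + 2 = 2 + b)
g(s) = 1
f = √26 ≈ 5.0990
0*((13/g(U(-5)) + f/(-40)) - 103) = 0*((13/1 + √26/(-40)) - 103) = 0*((13*1 + √26*(-1/40)) - 103) = 0*((13 - √26/40) - 103) = 0*(-90 - √26/40) = 0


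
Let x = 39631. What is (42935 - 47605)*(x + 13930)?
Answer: -250129870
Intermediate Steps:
(42935 - 47605)*(x + 13930) = (42935 - 47605)*(39631 + 13930) = -4670*53561 = -250129870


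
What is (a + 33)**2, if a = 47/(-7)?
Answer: 33856/49 ≈ 690.94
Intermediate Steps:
a = -47/7 (a = 47*(-1/7) = -47/7 ≈ -6.7143)
(a + 33)**2 = (-47/7 + 33)**2 = (184/7)**2 = 33856/49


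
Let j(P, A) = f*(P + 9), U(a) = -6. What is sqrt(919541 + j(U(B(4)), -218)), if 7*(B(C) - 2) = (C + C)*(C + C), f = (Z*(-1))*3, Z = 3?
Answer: sqrt(919514) ≈ 958.91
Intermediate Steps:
f = -9 (f = (3*(-1))*3 = -3*3 = -9)
B(C) = 2 + 4*C**2/7 (B(C) = 2 + ((C + C)*(C + C))/7 = 2 + ((2*C)*(2*C))/7 = 2 + (4*C**2)/7 = 2 + 4*C**2/7)
j(P, A) = -81 - 9*P (j(P, A) = -9*(P + 9) = -9*(9 + P) = -81 - 9*P)
sqrt(919541 + j(U(B(4)), -218)) = sqrt(919541 + (-81 - 9*(-6))) = sqrt(919541 + (-81 + 54)) = sqrt(919541 - 27) = sqrt(919514)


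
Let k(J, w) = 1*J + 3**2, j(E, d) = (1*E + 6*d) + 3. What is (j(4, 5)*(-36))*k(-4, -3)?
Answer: -6660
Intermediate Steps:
j(E, d) = 3 + E + 6*d (j(E, d) = (E + 6*d) + 3 = 3 + E + 6*d)
k(J, w) = 9 + J (k(J, w) = J + 9 = 9 + J)
(j(4, 5)*(-36))*k(-4, -3) = ((3 + 4 + 6*5)*(-36))*(9 - 4) = ((3 + 4 + 30)*(-36))*5 = (37*(-36))*5 = -1332*5 = -6660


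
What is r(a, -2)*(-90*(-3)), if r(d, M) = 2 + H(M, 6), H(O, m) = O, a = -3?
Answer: 0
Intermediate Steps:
r(d, M) = 2 + M
r(a, -2)*(-90*(-3)) = (2 - 2)*(-90*(-3)) = 0*270 = 0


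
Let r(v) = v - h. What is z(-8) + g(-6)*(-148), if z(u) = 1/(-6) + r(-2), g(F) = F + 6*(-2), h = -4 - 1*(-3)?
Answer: 15977/6 ≈ 2662.8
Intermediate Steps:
h = -1 (h = -4 + 3 = -1)
r(v) = 1 + v (r(v) = v - 1*(-1) = v + 1 = 1 + v)
g(F) = -12 + F (g(F) = F - 12 = -12 + F)
z(u) = -7/6 (z(u) = 1/(-6) + (1 - 2) = -⅙ - 1 = -7/6)
z(-8) + g(-6)*(-148) = -7/6 + (-12 - 6)*(-148) = -7/6 - 18*(-148) = -7/6 + 2664 = 15977/6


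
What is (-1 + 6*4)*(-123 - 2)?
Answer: -2875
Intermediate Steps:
(-1 + 6*4)*(-123 - 2) = (-1 + 24)*(-125) = 23*(-125) = -2875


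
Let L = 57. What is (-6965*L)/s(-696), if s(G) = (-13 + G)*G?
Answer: -132335/164488 ≈ -0.80453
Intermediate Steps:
s(G) = G*(-13 + G)
(-6965*L)/s(-696) = (-6965*57)/((-696*(-13 - 696))) = -397005/((-696*(-709))) = -397005/493464 = -397005*1/493464 = -132335/164488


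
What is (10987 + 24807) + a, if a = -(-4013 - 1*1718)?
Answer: 41525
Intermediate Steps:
a = 5731 (a = -(-4013 - 1718) = -1*(-5731) = 5731)
(10987 + 24807) + a = (10987 + 24807) + 5731 = 35794 + 5731 = 41525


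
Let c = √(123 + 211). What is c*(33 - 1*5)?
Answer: 28*√334 ≈ 511.72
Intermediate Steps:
c = √334 ≈ 18.276
c*(33 - 1*5) = √334*(33 - 1*5) = √334*(33 - 5) = √334*28 = 28*√334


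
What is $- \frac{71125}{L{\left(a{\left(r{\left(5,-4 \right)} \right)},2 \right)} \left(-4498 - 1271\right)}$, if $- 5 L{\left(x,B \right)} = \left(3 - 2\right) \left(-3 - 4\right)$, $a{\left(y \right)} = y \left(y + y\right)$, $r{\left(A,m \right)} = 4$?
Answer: $\frac{355625}{40383} \approx 8.8063$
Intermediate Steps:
$a{\left(y \right)} = 2 y^{2}$ ($a{\left(y \right)} = y 2 y = 2 y^{2}$)
$L{\left(x,B \right)} = \frac{7}{5}$ ($L{\left(x,B \right)} = - \frac{\left(3 - 2\right) \left(-3 - 4\right)}{5} = - \frac{1 \left(-7\right)}{5} = \left(- \frac{1}{5}\right) \left(-7\right) = \frac{7}{5}$)
$- \frac{71125}{L{\left(a{\left(r{\left(5,-4 \right)} \right)},2 \right)} \left(-4498 - 1271\right)} = - \frac{71125}{\frac{7}{5} \left(-4498 - 1271\right)} = - \frac{71125}{\frac{7}{5} \left(-5769\right)} = - \frac{71125}{- \frac{40383}{5}} = \left(-71125\right) \left(- \frac{5}{40383}\right) = \frac{355625}{40383}$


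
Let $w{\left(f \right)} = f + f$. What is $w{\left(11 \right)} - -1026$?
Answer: $1048$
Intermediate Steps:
$w{\left(f \right)} = 2 f$
$w{\left(11 \right)} - -1026 = 2 \cdot 11 - -1026 = 22 + 1026 = 1048$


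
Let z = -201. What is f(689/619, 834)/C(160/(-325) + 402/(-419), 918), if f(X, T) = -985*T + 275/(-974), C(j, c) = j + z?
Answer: 21791582355725/5370414902 ≈ 4057.7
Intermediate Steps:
C(j, c) = -201 + j (C(j, c) = j - 201 = -201 + j)
f(X, T) = -275/974 - 985*T (f(X, T) = -985*T + 275*(-1/974) = -985*T - 275/974 = -275/974 - 985*T)
f(689/619, 834)/C(160/(-325) + 402/(-419), 918) = (-275/974 - 985*834)/(-201 + (160/(-325) + 402/(-419))) = (-275/974 - 821490)/(-201 + (160*(-1/325) + 402*(-1/419))) = -800131535/(974*(-201 + (-32/65 - 402/419))) = -800131535/(974*(-201 - 39538/27235)) = -800131535/(974*(-5513773/27235)) = -800131535/974*(-27235/5513773) = 21791582355725/5370414902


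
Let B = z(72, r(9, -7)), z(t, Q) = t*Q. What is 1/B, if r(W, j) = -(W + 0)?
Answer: -1/648 ≈ -0.0015432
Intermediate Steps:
r(W, j) = -W
z(t, Q) = Q*t
B = -648 (B = -1*9*72 = -9*72 = -648)
1/B = 1/(-648) = -1/648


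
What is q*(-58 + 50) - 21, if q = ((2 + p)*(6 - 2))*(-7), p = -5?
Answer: -693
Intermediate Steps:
q = 84 (q = ((2 - 5)*(6 - 2))*(-7) = -3*4*(-7) = -12*(-7) = 84)
q*(-58 + 50) - 21 = 84*(-58 + 50) - 21 = 84*(-8) - 21 = -672 - 21 = -693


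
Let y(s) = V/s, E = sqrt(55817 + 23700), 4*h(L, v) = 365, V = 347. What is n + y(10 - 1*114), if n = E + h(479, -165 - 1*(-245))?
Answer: 9143/104 + sqrt(79517) ≈ 369.90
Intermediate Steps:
h(L, v) = 365/4 (h(L, v) = (1/4)*365 = 365/4)
E = sqrt(79517) ≈ 281.99
y(s) = 347/s
n = 365/4 + sqrt(79517) (n = sqrt(79517) + 365/4 = 365/4 + sqrt(79517) ≈ 373.24)
n + y(10 - 1*114) = (365/4 + sqrt(79517)) + 347/(10 - 1*114) = (365/4 + sqrt(79517)) + 347/(10 - 114) = (365/4 + sqrt(79517)) + 347/(-104) = (365/4 + sqrt(79517)) + 347*(-1/104) = (365/4 + sqrt(79517)) - 347/104 = 9143/104 + sqrt(79517)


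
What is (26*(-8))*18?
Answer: -3744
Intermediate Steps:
(26*(-8))*18 = -208*18 = -3744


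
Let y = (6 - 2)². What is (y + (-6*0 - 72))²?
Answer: 3136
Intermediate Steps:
y = 16 (y = 4² = 16)
(y + (-6*0 - 72))² = (16 + (-6*0 - 72))² = (16 + (0 - 72))² = (16 - 72)² = (-56)² = 3136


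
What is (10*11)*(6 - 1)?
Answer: 550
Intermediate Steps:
(10*11)*(6 - 1) = 110*5 = 550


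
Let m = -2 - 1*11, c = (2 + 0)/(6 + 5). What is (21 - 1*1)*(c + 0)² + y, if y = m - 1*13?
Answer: -3066/121 ≈ -25.339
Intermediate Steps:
c = 2/11 ≈ 0.18182
m = -13 (m = -2 - 11 = -13)
y = -26 (y = -13 - 1*13 = -13 - 13 = -26)
(21 - 1*1)*(c + 0)² + y = (21 - 1*1)*(2/11 + 0)² - 26 = (21 - 1)*(2/11)² - 26 = 20*(4/121) - 26 = 80/121 - 26 = -3066/121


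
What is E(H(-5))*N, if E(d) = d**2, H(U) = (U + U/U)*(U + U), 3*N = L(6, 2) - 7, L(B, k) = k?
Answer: -8000/3 ≈ -2666.7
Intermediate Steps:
N = -5/3 (N = (2 - 7)/3 = (1/3)*(-5) = -5/3 ≈ -1.6667)
H(U) = 2*U*(1 + U) (H(U) = (U + 1)*(2*U) = (1 + U)*(2*U) = 2*U*(1 + U))
E(H(-5))*N = (2*(-5)*(1 - 5))**2*(-5/3) = (2*(-5)*(-4))**2*(-5/3) = 40**2*(-5/3) = 1600*(-5/3) = -8000/3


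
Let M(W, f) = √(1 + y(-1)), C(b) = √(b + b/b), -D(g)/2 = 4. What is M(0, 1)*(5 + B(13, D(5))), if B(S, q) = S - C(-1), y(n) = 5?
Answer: 18*√6 ≈ 44.091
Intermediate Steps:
D(g) = -8 (D(g) = -2*4 = -8)
C(b) = √(1 + b) (C(b) = √(b + 1) = √(1 + b))
M(W, f) = √6 (M(W, f) = √(1 + 5) = √6)
B(S, q) = S (B(S, q) = S - √(1 - 1) = S - √0 = S - 1*0 = S + 0 = S)
M(0, 1)*(5 + B(13, D(5))) = √6*(5 + 13) = √6*18 = 18*√6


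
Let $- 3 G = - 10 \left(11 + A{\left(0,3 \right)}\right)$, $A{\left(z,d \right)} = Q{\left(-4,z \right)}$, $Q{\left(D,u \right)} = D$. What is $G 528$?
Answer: $12320$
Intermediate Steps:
$A{\left(z,d \right)} = -4$
$G = \frac{70}{3}$ ($G = - \frac{\left(-10\right) \left(11 - 4\right)}{3} = - \frac{\left(-10\right) 7}{3} = \left(- \frac{1}{3}\right) \left(-70\right) = \frac{70}{3} \approx 23.333$)
$G 528 = \frac{70}{3} \cdot 528 = 12320$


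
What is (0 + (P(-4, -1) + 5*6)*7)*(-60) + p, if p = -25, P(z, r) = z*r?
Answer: -14305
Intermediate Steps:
P(z, r) = r*z
(0 + (P(-4, -1) + 5*6)*7)*(-60) + p = (0 + (-1*(-4) + 5*6)*7)*(-60) - 25 = (0 + (4 + 30)*7)*(-60) - 25 = (0 + 34*7)*(-60) - 25 = (0 + 238)*(-60) - 25 = 238*(-60) - 25 = -14280 - 25 = -14305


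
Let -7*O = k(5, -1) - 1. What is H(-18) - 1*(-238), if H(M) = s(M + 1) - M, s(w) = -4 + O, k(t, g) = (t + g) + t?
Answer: 1756/7 ≈ 250.86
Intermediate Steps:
k(t, g) = g + 2*t (k(t, g) = (g + t) + t = g + 2*t)
O = -8/7 (O = -((-1 + 2*5) - 1)/7 = -((-1 + 10) - 1)/7 = -(9 - 1)/7 = -⅐*8 = -8/7 ≈ -1.1429)
s(w) = -36/7 (s(w) = -4 - 8/7 = -36/7)
H(M) = -36/7 - M
H(-18) - 1*(-238) = (-36/7 - 1*(-18)) - 1*(-238) = (-36/7 + 18) + 238 = 90/7 + 238 = 1756/7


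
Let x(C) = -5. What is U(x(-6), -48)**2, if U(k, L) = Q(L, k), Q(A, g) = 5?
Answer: 25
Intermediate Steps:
U(k, L) = 5
U(x(-6), -48)**2 = 5**2 = 25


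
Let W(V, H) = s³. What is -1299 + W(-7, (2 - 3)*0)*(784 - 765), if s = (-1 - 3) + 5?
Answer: -1280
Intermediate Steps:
s = 1 (s = -4 + 5 = 1)
W(V, H) = 1 (W(V, H) = 1³ = 1)
-1299 + W(-7, (2 - 3)*0)*(784 - 765) = -1299 + 1*(784 - 765) = -1299 + 1*19 = -1299 + 19 = -1280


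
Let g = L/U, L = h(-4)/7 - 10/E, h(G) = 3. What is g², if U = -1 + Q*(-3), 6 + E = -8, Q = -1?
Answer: 16/49 ≈ 0.32653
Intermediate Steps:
E = -14 (E = -6 - 8 = -14)
U = 2 (U = -1 - 1*(-3) = -1 + 3 = 2)
L = 8/7 (L = 3/7 - 10/(-14) = 3*(⅐) - 10*(-1/14) = 3/7 + 5/7 = 8/7 ≈ 1.1429)
g = 4/7 (g = (8/7)/2 = (8/7)*(½) = 4/7 ≈ 0.57143)
g² = (4/7)² = 16/49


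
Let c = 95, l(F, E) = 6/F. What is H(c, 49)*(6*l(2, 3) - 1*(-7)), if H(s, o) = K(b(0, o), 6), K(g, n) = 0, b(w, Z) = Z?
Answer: 0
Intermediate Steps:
H(s, o) = 0
H(c, 49)*(6*l(2, 3) - 1*(-7)) = 0*(6*(6/2) - 1*(-7)) = 0*(6*(6*(½)) + 7) = 0*(6*3 + 7) = 0*(18 + 7) = 0*25 = 0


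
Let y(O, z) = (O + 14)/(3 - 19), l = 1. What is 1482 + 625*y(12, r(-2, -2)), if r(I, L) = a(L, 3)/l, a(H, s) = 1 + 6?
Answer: 3731/8 ≈ 466.38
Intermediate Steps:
a(H, s) = 7
r(I, L) = 7 (r(I, L) = 7/1 = 7*1 = 7)
y(O, z) = -7/8 - O/16 (y(O, z) = (14 + O)/(-16) = (14 + O)*(-1/16) = -7/8 - O/16)
1482 + 625*y(12, r(-2, -2)) = 1482 + 625*(-7/8 - 1/16*12) = 1482 + 625*(-7/8 - ¾) = 1482 + 625*(-13/8) = 1482 - 8125/8 = 3731/8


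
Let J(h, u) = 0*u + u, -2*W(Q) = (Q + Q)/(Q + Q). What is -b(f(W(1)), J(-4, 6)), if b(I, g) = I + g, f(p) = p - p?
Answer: -6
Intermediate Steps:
W(Q) = -½ (W(Q) = -(Q + Q)/(2*(Q + Q)) = -2*Q/(2*(2*Q)) = -2*Q*1/(2*Q)/2 = -½*1 = -½)
J(h, u) = u (J(h, u) = 0 + u = u)
f(p) = 0
-b(f(W(1)), J(-4, 6)) = -(0 + 6) = -1*6 = -6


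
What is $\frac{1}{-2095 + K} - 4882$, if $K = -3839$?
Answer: $- \frac{28969789}{5934} \approx -4882.0$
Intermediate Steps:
$\frac{1}{-2095 + K} - 4882 = \frac{1}{-2095 - 3839} - 4882 = \frac{1}{-5934} - 4882 = - \frac{1}{5934} - 4882 = - \frac{28969789}{5934}$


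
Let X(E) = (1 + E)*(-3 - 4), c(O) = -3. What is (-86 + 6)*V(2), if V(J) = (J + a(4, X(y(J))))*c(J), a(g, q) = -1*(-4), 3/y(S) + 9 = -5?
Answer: 1440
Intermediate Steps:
y(S) = -3/14 (y(S) = 3/(-9 - 5) = 3/(-14) = 3*(-1/14) = -3/14)
X(E) = -7 - 7*E (X(E) = (1 + E)*(-7) = -7 - 7*E)
a(g, q) = 4
V(J) = -12 - 3*J (V(J) = (J + 4)*(-3) = (4 + J)*(-3) = -12 - 3*J)
(-86 + 6)*V(2) = (-86 + 6)*(-12 - 3*2) = -80*(-12 - 6) = -80*(-18) = 1440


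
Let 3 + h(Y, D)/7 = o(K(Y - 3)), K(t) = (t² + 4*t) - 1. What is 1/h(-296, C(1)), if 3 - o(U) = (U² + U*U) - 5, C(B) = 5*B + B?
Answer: -1/108919238589 ≈ -9.1811e-12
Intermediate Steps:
K(t) = -1 + t² + 4*t
C(B) = 6*B
o(U) = 8 - 2*U² (o(U) = 3 - ((U² + U*U) - 5) = 3 - ((U² + U²) - 5) = 3 - (2*U² - 5) = 3 - (-5 + 2*U²) = 3 + (5 - 2*U²) = 8 - 2*U²)
h(Y, D) = 35 - 14*(-13 + (-3 + Y)² + 4*Y)² (h(Y, D) = -21 + 7*(8 - 2*(-1 + (Y - 3)² + 4*(Y - 3))²) = -21 + 7*(8 - 2*(-1 + (-3 + Y)² + 4*(-3 + Y))²) = -21 + 7*(8 - 2*(-1 + (-3 + Y)² + (-12 + 4*Y))²) = -21 + 7*(8 - 2*(-13 + (-3 + Y)² + 4*Y)²) = -21 + (56 - 14*(-13 + (-3 + Y)² + 4*Y)²) = 35 - 14*(-13 + (-3 + Y)² + 4*Y)²)
1/h(-296, C(1)) = 1/(35 - 14*(-13 + (-3 - 296)² + 4*(-296))²) = 1/(35 - 14*(-13 + (-299)² - 1184)²) = 1/(35 - 14*(-13 + 89401 - 1184)²) = 1/(35 - 14*88204²) = 1/(35 - 14*7779945616) = 1/(35 - 108919238624) = 1/(-108919238589) = -1/108919238589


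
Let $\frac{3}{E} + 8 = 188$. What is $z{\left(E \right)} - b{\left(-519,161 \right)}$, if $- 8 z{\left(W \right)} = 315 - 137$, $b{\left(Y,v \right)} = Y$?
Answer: $\frac{1987}{4} \approx 496.75$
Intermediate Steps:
$E = \frac{1}{60}$ ($E = \frac{3}{-8 + 188} = \frac{3}{180} = 3 \cdot \frac{1}{180} = \frac{1}{60} \approx 0.016667$)
$z{\left(W \right)} = - \frac{89}{4}$ ($z{\left(W \right)} = - \frac{315 - 137}{8} = \left(- \frac{1}{8}\right) 178 = - \frac{89}{4}$)
$z{\left(E \right)} - b{\left(-519,161 \right)} = - \frac{89}{4} - -519 = - \frac{89}{4} + 519 = \frac{1987}{4}$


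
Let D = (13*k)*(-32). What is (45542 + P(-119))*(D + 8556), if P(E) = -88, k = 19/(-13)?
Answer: 416540456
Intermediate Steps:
k = -19/13 (k = 19*(-1/13) = -19/13 ≈ -1.4615)
D = 608 (D = (13*(-19/13))*(-32) = -19*(-32) = 608)
(45542 + P(-119))*(D + 8556) = (45542 - 88)*(608 + 8556) = 45454*9164 = 416540456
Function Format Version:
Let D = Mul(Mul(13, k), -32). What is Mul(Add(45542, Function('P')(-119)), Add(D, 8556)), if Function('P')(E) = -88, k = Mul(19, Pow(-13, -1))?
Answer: 416540456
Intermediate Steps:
k = Rational(-19, 13) (k = Mul(19, Rational(-1, 13)) = Rational(-19, 13) ≈ -1.4615)
D = 608 (D = Mul(Mul(13, Rational(-19, 13)), -32) = Mul(-19, -32) = 608)
Mul(Add(45542, Function('P')(-119)), Add(D, 8556)) = Mul(Add(45542, -88), Add(608, 8556)) = Mul(45454, 9164) = 416540456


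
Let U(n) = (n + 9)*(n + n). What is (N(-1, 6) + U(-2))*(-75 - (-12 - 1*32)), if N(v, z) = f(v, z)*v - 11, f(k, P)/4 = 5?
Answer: 1829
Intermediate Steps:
f(k, P) = 20 (f(k, P) = 4*5 = 20)
U(n) = 2*n*(9 + n) (U(n) = (9 + n)*(2*n) = 2*n*(9 + n))
N(v, z) = -11 + 20*v (N(v, z) = 20*v - 11 = -11 + 20*v)
(N(-1, 6) + U(-2))*(-75 - (-12 - 1*32)) = ((-11 + 20*(-1)) + 2*(-2)*(9 - 2))*(-75 - (-12 - 1*32)) = ((-11 - 20) + 2*(-2)*7)*(-75 - (-12 - 32)) = (-31 - 28)*(-75 - 1*(-44)) = -59*(-75 + 44) = -59*(-31) = 1829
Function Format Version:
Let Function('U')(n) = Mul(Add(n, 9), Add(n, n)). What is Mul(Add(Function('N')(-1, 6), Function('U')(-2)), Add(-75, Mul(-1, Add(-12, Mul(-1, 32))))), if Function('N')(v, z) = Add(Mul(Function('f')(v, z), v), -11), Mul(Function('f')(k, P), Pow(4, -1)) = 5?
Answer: 1829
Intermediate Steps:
Function('f')(k, P) = 20 (Function('f')(k, P) = Mul(4, 5) = 20)
Function('U')(n) = Mul(2, n, Add(9, n)) (Function('U')(n) = Mul(Add(9, n), Mul(2, n)) = Mul(2, n, Add(9, n)))
Function('N')(v, z) = Add(-11, Mul(20, v)) (Function('N')(v, z) = Add(Mul(20, v), -11) = Add(-11, Mul(20, v)))
Mul(Add(Function('N')(-1, 6), Function('U')(-2)), Add(-75, Mul(-1, Add(-12, Mul(-1, 32))))) = Mul(Add(Add(-11, Mul(20, -1)), Mul(2, -2, Add(9, -2))), Add(-75, Mul(-1, Add(-12, Mul(-1, 32))))) = Mul(Add(Add(-11, -20), Mul(2, -2, 7)), Add(-75, Mul(-1, Add(-12, -32)))) = Mul(Add(-31, -28), Add(-75, Mul(-1, -44))) = Mul(-59, Add(-75, 44)) = Mul(-59, -31) = 1829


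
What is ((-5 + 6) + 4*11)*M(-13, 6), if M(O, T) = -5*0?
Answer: 0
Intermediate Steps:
M(O, T) = 0
((-5 + 6) + 4*11)*M(-13, 6) = ((-5 + 6) + 4*11)*0 = (1 + 44)*0 = 45*0 = 0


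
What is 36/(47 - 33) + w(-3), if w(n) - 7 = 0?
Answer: 67/7 ≈ 9.5714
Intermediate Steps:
w(n) = 7 (w(n) = 7 + 0 = 7)
36/(47 - 33) + w(-3) = 36/(47 - 33) + 7 = 36/14 + 7 = 36*(1/14) + 7 = 18/7 + 7 = 67/7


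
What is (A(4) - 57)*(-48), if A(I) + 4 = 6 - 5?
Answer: 2880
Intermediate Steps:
A(I) = -3 (A(I) = -4 + (6 - 5) = -4 + 1 = -3)
(A(4) - 57)*(-48) = (-3 - 57)*(-48) = -60*(-48) = 2880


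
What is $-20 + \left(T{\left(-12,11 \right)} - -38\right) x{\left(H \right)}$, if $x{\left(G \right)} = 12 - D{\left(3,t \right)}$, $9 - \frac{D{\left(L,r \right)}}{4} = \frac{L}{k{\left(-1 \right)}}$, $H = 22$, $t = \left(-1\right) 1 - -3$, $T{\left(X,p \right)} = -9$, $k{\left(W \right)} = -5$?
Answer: $- \frac{3928}{5} \approx -785.6$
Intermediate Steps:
$t = 2$ ($t = -1 + 3 = 2$)
$D{\left(L,r \right)} = 36 + \frac{4 L}{5}$ ($D{\left(L,r \right)} = 36 - 4 \frac{L}{-5} = 36 - 4 L \left(- \frac{1}{5}\right) = 36 - 4 \left(- \frac{L}{5}\right) = 36 + \frac{4 L}{5}$)
$x{\left(G \right)} = - \frac{132}{5}$ ($x{\left(G \right)} = 12 - \left(36 + \frac{4}{5} \cdot 3\right) = 12 - \left(36 + \frac{12}{5}\right) = 12 - \frac{192}{5} = - \frac{132}{5}$)
$-20 + \left(T{\left(-12,11 \right)} - -38\right) x{\left(H \right)} = -20 + \left(-9 - -38\right) \left(- \frac{132}{5}\right) = -20 + \left(-9 + 38\right) \left(- \frac{132}{5}\right) = -20 + 29 \left(- \frac{132}{5}\right) = -20 - \frac{3828}{5} = - \frac{3928}{5}$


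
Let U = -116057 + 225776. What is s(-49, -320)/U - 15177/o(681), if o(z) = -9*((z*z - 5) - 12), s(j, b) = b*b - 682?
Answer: 15785378333/16960509312 ≈ 0.93071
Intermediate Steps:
s(j, b) = -682 + b² (s(j, b) = b² - 682 = -682 + b²)
U = 109719
o(z) = 153 - 9*z² (o(z) = -9*((z² - 5) - 12) = -9*((-5 + z²) - 12) = -9*(-17 + z²) = 153 - 9*z²)
s(-49, -320)/U - 15177/o(681) = (-682 + (-320)²)/109719 - 15177/(153 - 9*681²) = (-682 + 102400)*(1/109719) - 15177/(153 - 9*463761) = 101718*(1/109719) - 15177/(153 - 4173849) = 11302/12191 - 15177/(-4173696) = 11302/12191 - 15177*(-1/4173696) = 11302/12191 + 5059/1391232 = 15785378333/16960509312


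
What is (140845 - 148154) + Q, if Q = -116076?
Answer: -123385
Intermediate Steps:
(140845 - 148154) + Q = (140845 - 148154) - 116076 = -7309 - 116076 = -123385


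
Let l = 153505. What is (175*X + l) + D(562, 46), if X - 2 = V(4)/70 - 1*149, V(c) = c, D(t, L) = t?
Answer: 128352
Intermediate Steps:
X = -5143/35 (X = 2 + (4/70 - 1*149) = 2 + (4*(1/70) - 149) = 2 + (2/35 - 149) = 2 - 5213/35 = -5143/35 ≈ -146.94)
(175*X + l) + D(562, 46) = (175*(-5143/35) + 153505) + 562 = (-25715 + 153505) + 562 = 127790 + 562 = 128352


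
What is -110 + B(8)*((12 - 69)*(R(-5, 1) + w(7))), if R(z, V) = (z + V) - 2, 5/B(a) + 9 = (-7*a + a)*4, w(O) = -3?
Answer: -8225/67 ≈ -122.76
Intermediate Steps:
B(a) = 5/(-9 - 24*a) (B(a) = 5/(-9 + (-7*a + a)*4) = 5/(-9 - 6*a*4) = 5/(-9 - 24*a))
R(z, V) = -2 + V + z (R(z, V) = (V + z) - 2 = -2 + V + z)
-110 + B(8)*((12 - 69)*(R(-5, 1) + w(7))) = -110 + (-5/(9 + 24*8))*((12 - 69)*((-2 + 1 - 5) - 3)) = -110 + (-5/(9 + 192))*(-57*(-6 - 3)) = -110 + (-5/201)*(-57*(-9)) = -110 - 5*1/201*513 = -110 - 5/201*513 = -110 - 855/67 = -8225/67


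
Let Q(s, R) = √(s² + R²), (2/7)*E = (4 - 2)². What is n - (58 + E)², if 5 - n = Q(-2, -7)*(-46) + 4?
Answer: -5183 + 46*√53 ≈ -4848.1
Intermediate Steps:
E = 14 (E = 7*(4 - 2)²/2 = (7/2)*2² = (7/2)*4 = 14)
Q(s, R) = √(R² + s²)
n = 1 + 46*√53 (n = 5 - (√((-7)² + (-2)²)*(-46) + 4) = 5 - (√(49 + 4)*(-46) + 4) = 5 - (√53*(-46) + 4) = 5 - (-46*√53 + 4) = 5 - (4 - 46*√53) = 5 + (-4 + 46*√53) = 1 + 46*√53 ≈ 335.89)
n - (58 + E)² = (1 + 46*√53) - (58 + 14)² = (1 + 46*√53) - 1*72² = (1 + 46*√53) - 1*5184 = (1 + 46*√53) - 5184 = -5183 + 46*√53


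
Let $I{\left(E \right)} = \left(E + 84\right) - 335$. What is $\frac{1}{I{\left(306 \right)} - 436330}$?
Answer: $- \frac{1}{436275} \approx -2.2921 \cdot 10^{-6}$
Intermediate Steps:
$I{\left(E \right)} = -251 + E$ ($I{\left(E \right)} = \left(84 + E\right) - 335 = -251 + E$)
$\frac{1}{I{\left(306 \right)} - 436330} = \frac{1}{\left(-251 + 306\right) - 436330} = \frac{1}{55 - 436330} = \frac{1}{-436275} = - \frac{1}{436275}$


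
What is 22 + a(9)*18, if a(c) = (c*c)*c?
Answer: 13144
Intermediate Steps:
a(c) = c**3 (a(c) = c**2*c = c**3)
22 + a(9)*18 = 22 + 9**3*18 = 22 + 729*18 = 22 + 13122 = 13144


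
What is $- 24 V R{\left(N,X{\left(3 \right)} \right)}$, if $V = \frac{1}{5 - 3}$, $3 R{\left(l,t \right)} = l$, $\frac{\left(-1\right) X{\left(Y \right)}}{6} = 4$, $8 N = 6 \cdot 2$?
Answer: $-6$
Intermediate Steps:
$N = \frac{3}{2}$ ($N = \frac{6 \cdot 2}{8} = \frac{1}{8} \cdot 12 = \frac{3}{2} \approx 1.5$)
$X{\left(Y \right)} = -24$ ($X{\left(Y \right)} = \left(-6\right) 4 = -24$)
$R{\left(l,t \right)} = \frac{l}{3}$
$V = \frac{1}{2} \approx 0.5$
$- 24 V R{\left(N,X{\left(3 \right)} \right)} = \left(-24\right) \frac{1}{2} \cdot \frac{1}{3} \cdot \frac{3}{2} = \left(-12\right) \frac{1}{2} = -6$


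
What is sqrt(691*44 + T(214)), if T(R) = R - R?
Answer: 2*sqrt(7601) ≈ 174.37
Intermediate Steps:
T(R) = 0
sqrt(691*44 + T(214)) = sqrt(691*44 + 0) = sqrt(30404 + 0) = sqrt(30404) = 2*sqrt(7601)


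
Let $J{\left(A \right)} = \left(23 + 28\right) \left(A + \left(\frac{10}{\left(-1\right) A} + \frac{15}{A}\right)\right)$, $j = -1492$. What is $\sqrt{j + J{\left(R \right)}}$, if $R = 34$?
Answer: $\frac{\sqrt{998}}{2} \approx 15.796$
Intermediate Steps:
$J{\left(A \right)} = 51 A + \frac{255}{A}$ ($J{\left(A \right)} = 51 \left(A + \left(10 \left(- \frac{1}{A}\right) + \frac{15}{A}\right)\right) = 51 \left(A + \left(- \frac{10}{A} + \frac{15}{A}\right)\right) = 51 \left(A + \frac{5}{A}\right) = 51 A + \frac{255}{A}$)
$\sqrt{j + J{\left(R \right)}} = \sqrt{-1492 + \left(51 \cdot 34 + \frac{255}{34}\right)} = \sqrt{-1492 + \left(1734 + 255 \cdot \frac{1}{34}\right)} = \sqrt{-1492 + \left(1734 + \frac{15}{2}\right)} = \sqrt{-1492 + \frac{3483}{2}} = \sqrt{\frac{499}{2}} = \frac{\sqrt{998}}{2}$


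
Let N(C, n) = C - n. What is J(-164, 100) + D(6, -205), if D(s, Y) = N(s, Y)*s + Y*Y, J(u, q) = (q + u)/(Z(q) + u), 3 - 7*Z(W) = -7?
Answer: 24632803/569 ≈ 43291.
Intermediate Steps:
Z(W) = 10/7 (Z(W) = 3/7 - ⅐*(-7) = 3/7 + 1 = 10/7)
J(u, q) = (q + u)/(10/7 + u)
D(s, Y) = Y² + s*(s - Y) (D(s, Y) = (s - Y)*s + Y*Y = s*(s - Y) + Y² = Y² + s*(s - Y))
J(-164, 100) + D(6, -205) = 7*(100 - 164)/(10 + 7*(-164)) + ((-205)² - 1*6*(-205 - 1*6)) = 7*(-64)/(10 - 1148) + (42025 - 1*6*(-205 - 6)) = 7*(-64)/(-1138) + (42025 - 1*6*(-211)) = 7*(-1/1138)*(-64) + (42025 + 1266) = 224/569 + 43291 = 24632803/569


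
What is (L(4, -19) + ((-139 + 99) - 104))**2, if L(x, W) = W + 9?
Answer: 23716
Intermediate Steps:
L(x, W) = 9 + W
(L(4, -19) + ((-139 + 99) - 104))**2 = ((9 - 19) + ((-139 + 99) - 104))**2 = (-10 + (-40 - 104))**2 = (-10 - 144)**2 = (-154)**2 = 23716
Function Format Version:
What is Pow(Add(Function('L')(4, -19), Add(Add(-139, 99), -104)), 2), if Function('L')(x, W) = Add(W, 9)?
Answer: 23716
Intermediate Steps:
Function('L')(x, W) = Add(9, W)
Pow(Add(Function('L')(4, -19), Add(Add(-139, 99), -104)), 2) = Pow(Add(Add(9, -19), Add(Add(-139, 99), -104)), 2) = Pow(Add(-10, Add(-40, -104)), 2) = Pow(Add(-10, -144), 2) = Pow(-154, 2) = 23716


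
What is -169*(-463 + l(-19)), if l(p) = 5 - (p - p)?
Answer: 77402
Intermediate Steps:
l(p) = 5 (l(p) = 5 - 1*0 = 5 + 0 = 5)
-169*(-463 + l(-19)) = -169*(-463 + 5) = -169*(-458) = 77402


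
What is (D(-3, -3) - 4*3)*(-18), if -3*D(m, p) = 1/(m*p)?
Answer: 650/3 ≈ 216.67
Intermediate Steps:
D(m, p) = -1/(3*m*p) (D(m, p) = -1/(m*p)/3 = -1/(3*m*p))
(D(-3, -3) - 4*3)*(-18) = (-⅓/(-3*(-3)) - 4*3)*(-18) = (-⅓*(-⅓)*(-⅓) - 12)*(-18) = (-1/27 - 12)*(-18) = -325/27*(-18) = 650/3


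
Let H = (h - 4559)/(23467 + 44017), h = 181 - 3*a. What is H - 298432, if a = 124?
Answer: -10069694919/33742 ≈ -2.9843e+5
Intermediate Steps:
h = -191 (h = 181 - 3*124 = 181 - 372 = -191)
H = -2375/33742 (H = (-191 - 4559)/(23467 + 44017) = -4750/67484 = -4750*1/67484 = -2375/33742 ≈ -0.070387)
H - 298432 = -2375/33742 - 298432 = -10069694919/33742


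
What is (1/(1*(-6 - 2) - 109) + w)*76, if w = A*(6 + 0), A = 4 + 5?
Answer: 480092/117 ≈ 4103.4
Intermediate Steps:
A = 9
w = 54 (w = 9*(6 + 0) = 9*6 = 54)
(1/(1*(-6 - 2) - 109) + w)*76 = (1/(1*(-6 - 2) - 109) + 54)*76 = (1/(1*(-8) - 109) + 54)*76 = (1/(-8 - 109) + 54)*76 = (1/(-117) + 54)*76 = (-1/117 + 54)*76 = (6317/117)*76 = 480092/117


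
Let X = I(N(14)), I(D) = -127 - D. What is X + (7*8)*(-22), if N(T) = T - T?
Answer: -1359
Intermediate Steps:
N(T) = 0
X = -127 (X = -127 - 1*0 = -127 + 0 = -127)
X + (7*8)*(-22) = -127 + (7*8)*(-22) = -127 + 56*(-22) = -127 - 1232 = -1359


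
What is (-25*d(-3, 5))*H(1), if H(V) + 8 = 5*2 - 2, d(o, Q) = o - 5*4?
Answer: 0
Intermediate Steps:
d(o, Q) = -20 + o (d(o, Q) = o - 20 = -20 + o)
H(V) = 0 (H(V) = -8 + (5*2 - 2) = -8 + (10 - 2) = -8 + 8 = 0)
(-25*d(-3, 5))*H(1) = -25*(-20 - 3)*0 = -25*(-23)*0 = 575*0 = 0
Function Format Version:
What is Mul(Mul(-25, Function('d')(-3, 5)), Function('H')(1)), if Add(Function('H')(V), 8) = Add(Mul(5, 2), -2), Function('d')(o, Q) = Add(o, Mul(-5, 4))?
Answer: 0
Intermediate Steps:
Function('d')(o, Q) = Add(-20, o) (Function('d')(o, Q) = Add(o, -20) = Add(-20, o))
Function('H')(V) = 0 (Function('H')(V) = Add(-8, Add(Mul(5, 2), -2)) = Add(-8, Add(10, -2)) = Add(-8, 8) = 0)
Mul(Mul(-25, Function('d')(-3, 5)), Function('H')(1)) = Mul(Mul(-25, Add(-20, -3)), 0) = Mul(Mul(-25, -23), 0) = Mul(575, 0) = 0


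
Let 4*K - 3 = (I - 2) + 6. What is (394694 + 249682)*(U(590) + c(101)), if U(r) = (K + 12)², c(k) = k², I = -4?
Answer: 13356061899/2 ≈ 6.6780e+9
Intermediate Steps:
K = ¾ (K = ¾ + ((-4 - 2) + 6)/4 = ¾ + (-6 + 6)/4 = ¾ + (¼)*0 = ¾ + 0 = ¾ ≈ 0.75000)
U(r) = 2601/16 (U(r) = (¾ + 12)² = (51/4)² = 2601/16)
(394694 + 249682)*(U(590) + c(101)) = (394694 + 249682)*(2601/16 + 101²) = 644376*(2601/16 + 10201) = 644376*(165817/16) = 13356061899/2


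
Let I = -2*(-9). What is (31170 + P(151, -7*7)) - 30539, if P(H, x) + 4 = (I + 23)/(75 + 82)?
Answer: 98480/157 ≈ 627.26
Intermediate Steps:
I = 18
P(H, x) = -587/157 (P(H, x) = -4 + (18 + 23)/(75 + 82) = -4 + 41/157 = -587/157)
(31170 + P(151, -7*7)) - 30539 = (31170 - 587/157) - 30539 = 4893103/157 - 30539 = 98480/157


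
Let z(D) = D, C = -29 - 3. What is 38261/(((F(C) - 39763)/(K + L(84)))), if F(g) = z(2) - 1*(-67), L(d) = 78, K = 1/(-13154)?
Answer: -39256206871/522134876 ≈ -75.184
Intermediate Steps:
K = -1/13154 ≈ -7.6022e-5
C = -32
F(g) = 69 (F(g) = 2 - 1*(-67) = 2 + 67 = 69)
38261/(((F(C) - 39763)/(K + L(84)))) = 38261/(((69 - 39763)/(-1/13154 + 78))) = 38261/((-39694/1026011/13154)) = 38261/((-39694*13154/1026011)) = 38261/(-522134876/1026011) = 38261*(-1026011/522134876) = -39256206871/522134876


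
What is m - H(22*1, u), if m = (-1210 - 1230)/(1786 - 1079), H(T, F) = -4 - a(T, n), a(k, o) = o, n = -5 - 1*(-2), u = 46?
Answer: -1733/707 ≈ -2.4512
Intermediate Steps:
n = -3 (n = -5 + 2 = -3)
H(T, F) = -1 (H(T, F) = -4 - 1*(-3) = -4 + 3 = -1)
m = -2440/707 ≈ -3.4512
m - H(22*1, u) = -2440/707 - 1*(-1) = -2440/707 + 1 = -1733/707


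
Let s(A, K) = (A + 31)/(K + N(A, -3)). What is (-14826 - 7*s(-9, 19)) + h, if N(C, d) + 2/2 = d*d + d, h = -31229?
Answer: -552737/12 ≈ -46061.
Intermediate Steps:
N(C, d) = -1 + d + d² (N(C, d) = -1 + (d*d + d) = -1 + (d² + d) = -1 + (d + d²) = -1 + d + d²)
s(A, K) = (31 + A)/(5 + K) (s(A, K) = (A + 31)/(K + (-1 - 3 + (-3)²)) = (31 + A)/(K + (-1 - 3 + 9)) = (31 + A)/(K + 5) = (31 + A)/(5 + K))
(-14826 - 7*s(-9, 19)) + h = (-14826 - 7*(31 - 9)/(5 + 19)) - 31229 = (-14826 - 7*22/24) - 31229 = (-14826 - 7*11/12) - 31229 = (-14826 - 77/12) - 31229 = -177989/12 - 31229 = -552737/12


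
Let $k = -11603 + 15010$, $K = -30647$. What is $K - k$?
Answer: $-34054$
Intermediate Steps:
$k = 3407$
$K - k = -30647 - 3407 = -34054$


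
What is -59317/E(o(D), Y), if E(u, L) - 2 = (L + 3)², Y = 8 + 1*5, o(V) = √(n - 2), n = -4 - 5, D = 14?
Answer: -59317/258 ≈ -229.91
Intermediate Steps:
n = -9
o(V) = I*√11 (o(V) = √(-9 - 2) = √(-11) = I*√11)
Y = 13 (Y = 8 + 5 = 13)
E(u, L) = 2 + (3 + L)² (E(u, L) = 2 + (L + 3)² = 2 + (3 + L)²)
-59317/E(o(D), Y) = -59317/(2 + (3 + 13)²) = -59317/(2 + 16²) = -59317/(2 + 256) = -59317/258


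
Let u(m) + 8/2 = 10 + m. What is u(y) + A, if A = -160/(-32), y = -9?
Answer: 2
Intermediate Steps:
u(m) = 6 + m (u(m) = -4 + (10 + m) = 6 + m)
A = 5 (A = -160*(-1/32) = 5)
u(y) + A = (6 - 9) + 5 = -3 + 5 = 2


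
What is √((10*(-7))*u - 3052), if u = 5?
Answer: 9*I*√42 ≈ 58.327*I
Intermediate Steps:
√((10*(-7))*u - 3052) = √((10*(-7))*5 - 3052) = √(-70*5 - 3052) = √(-350 - 3052) = √(-3402) = 9*I*√42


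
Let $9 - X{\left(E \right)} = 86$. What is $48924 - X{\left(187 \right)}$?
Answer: $49001$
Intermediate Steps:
$X{\left(E \right)} = -77$ ($X{\left(E \right)} = 9 - 86 = -77$)
$48924 - X{\left(187 \right)} = 48924 - -77 = 48924 + 77 = 49001$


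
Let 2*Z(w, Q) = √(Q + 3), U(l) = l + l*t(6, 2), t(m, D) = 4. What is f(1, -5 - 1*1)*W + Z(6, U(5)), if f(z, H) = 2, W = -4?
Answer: -8 + √7 ≈ -5.3542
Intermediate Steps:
U(l) = 5*l (U(l) = l + l*4 = l + 4*l = 5*l)
Z(w, Q) = √(3 + Q)/2 (Z(w, Q) = √(Q + 3)/2 = √(3 + Q)/2)
f(1, -5 - 1*1)*W + Z(6, U(5)) = 2*(-4) + √(3 + 5*5)/2 = -8 + √(3 + 25)/2 = -8 + √28/2 = -8 + (2*√7)/2 = -8 + √7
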